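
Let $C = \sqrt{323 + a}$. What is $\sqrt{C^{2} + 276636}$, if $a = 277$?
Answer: $6 \sqrt{7701} \approx 526.53$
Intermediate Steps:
$C = 10 \sqrt{6}$ ($C = \sqrt{323 + 277} = \sqrt{600} = 10 \sqrt{6} \approx 24.495$)
$\sqrt{C^{2} + 276636} = \sqrt{\left(10 \sqrt{6}\right)^{2} + 276636} = \sqrt{600 + 276636} = \sqrt{277236} = 6 \sqrt{7701}$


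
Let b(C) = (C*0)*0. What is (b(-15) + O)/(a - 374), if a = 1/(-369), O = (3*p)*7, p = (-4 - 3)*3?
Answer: 162729/138007 ≈ 1.1791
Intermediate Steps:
p = -21 (p = -7*3 = -21)
b(C) = 0 (b(C) = 0*0 = 0)
O = -441 (O = (3*(-21))*7 = -63*7 = -441)
a = -1/369 ≈ -0.0027100
(b(-15) + O)/(a - 374) = (0 - 441)/(-1/369 - 374) = -441/(-138007/369) = -441*(-369/138007) = 162729/138007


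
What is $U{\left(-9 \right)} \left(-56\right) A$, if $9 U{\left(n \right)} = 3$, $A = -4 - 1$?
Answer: $\frac{280}{3} \approx 93.333$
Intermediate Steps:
$A = -5$
$U{\left(n \right)} = \frac{1}{3}$ ($U{\left(n \right)} = \frac{1}{9} \cdot 3 = \frac{1}{3}$)
$U{\left(-9 \right)} \left(-56\right) A = \frac{1}{3} \left(-56\right) \left(-5\right) = \left(- \frac{56}{3}\right) \left(-5\right) = \frac{280}{3}$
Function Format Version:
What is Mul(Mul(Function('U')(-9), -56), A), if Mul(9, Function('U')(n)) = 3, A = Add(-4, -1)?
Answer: Rational(280, 3) ≈ 93.333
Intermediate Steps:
A = -5
Function('U')(n) = Rational(1, 3) (Function('U')(n) = Mul(Rational(1, 9), 3) = Rational(1, 3))
Mul(Mul(Function('U')(-9), -56), A) = Mul(Mul(Rational(1, 3), -56), -5) = Mul(Rational(-56, 3), -5) = Rational(280, 3)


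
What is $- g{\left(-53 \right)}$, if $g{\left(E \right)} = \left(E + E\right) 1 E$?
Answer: $-5618$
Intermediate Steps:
$g{\left(E \right)} = 2 E^{2}$ ($g{\left(E \right)} = 2 E 1 E = 2 E E = 2 E^{2}$)
$- g{\left(-53 \right)} = - 2 \left(-53\right)^{2} = - 2 \cdot 2809 = \left(-1\right) 5618 = -5618$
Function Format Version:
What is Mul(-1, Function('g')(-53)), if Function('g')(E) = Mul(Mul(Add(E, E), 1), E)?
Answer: -5618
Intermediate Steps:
Function('g')(E) = Mul(2, Pow(E, 2)) (Function('g')(E) = Mul(Mul(Mul(2, E), 1), E) = Mul(Mul(2, E), E) = Mul(2, Pow(E, 2)))
Mul(-1, Function('g')(-53)) = Mul(-1, Mul(2, Pow(-53, 2))) = Mul(-1, Mul(2, 2809)) = Mul(-1, 5618) = -5618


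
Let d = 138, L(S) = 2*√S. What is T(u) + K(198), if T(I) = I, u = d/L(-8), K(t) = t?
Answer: 198 - 69*I*√2/4 ≈ 198.0 - 24.395*I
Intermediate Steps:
u = -69*I*√2/4 (u = 138/((2*√(-8))) = 138/((2*(2*I*√2))) = 138/((4*I*√2)) = 138*(-I*√2/8) = -69*I*√2/4 ≈ -24.395*I)
T(u) + K(198) = -69*I*√2/4 + 198 = 198 - 69*I*√2/4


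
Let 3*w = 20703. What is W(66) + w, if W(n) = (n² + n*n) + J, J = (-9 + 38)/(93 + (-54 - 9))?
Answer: 468419/30 ≈ 15614.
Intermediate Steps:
w = 6901 (w = (⅓)*20703 = 6901)
J = 29/30 (J = 29/(93 - 63) = 29/30 ≈ 0.96667)
W(n) = 29/30 + 2*n² (W(n) = (n² + n*n) + 29/30 = (n² + n²) + 29/30 = 2*n² + 29/30 = 29/30 + 2*n²)
W(66) + w = (29/30 + 2*66²) + 6901 = (29/30 + 2*4356) + 6901 = (29/30 + 8712) + 6901 = 261389/30 + 6901 = 468419/30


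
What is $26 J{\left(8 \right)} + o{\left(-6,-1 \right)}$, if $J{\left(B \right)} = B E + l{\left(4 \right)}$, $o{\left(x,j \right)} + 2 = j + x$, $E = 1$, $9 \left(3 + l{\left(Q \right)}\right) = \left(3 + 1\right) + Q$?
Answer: $\frac{1297}{9} \approx 144.11$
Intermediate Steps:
$l{\left(Q \right)} = - \frac{23}{9} + \frac{Q}{9}$ ($l{\left(Q \right)} = -3 + \frac{\left(3 + 1\right) + Q}{9} = -3 + \frac{4 + Q}{9} = -3 + \left(\frac{4}{9} + \frac{Q}{9}\right) = - \frac{23}{9} + \frac{Q}{9}$)
$o{\left(x,j \right)} = -2 + j + x$ ($o{\left(x,j \right)} = -2 + \left(j + x\right) = -2 + j + x$)
$J{\left(B \right)} = - \frac{19}{9} + B$ ($J{\left(B \right)} = B 1 + \left(- \frac{23}{9} + \frac{1}{9} \cdot 4\right) = B + \left(- \frac{23}{9} + \frac{4}{9}\right) = B - \frac{19}{9} = - \frac{19}{9} + B$)
$26 J{\left(8 \right)} + o{\left(-6,-1 \right)} = 26 \left(- \frac{19}{9} + 8\right) - 9 = 26 \cdot \frac{53}{9} - 9 = \frac{1378}{9} - 9 = \frac{1297}{9}$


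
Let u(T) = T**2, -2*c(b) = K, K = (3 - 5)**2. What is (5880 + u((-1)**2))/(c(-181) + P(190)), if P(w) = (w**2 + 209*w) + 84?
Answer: 5881/75892 ≈ 0.077492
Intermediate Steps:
K = 4 (K = (-2)**2 = 4)
c(b) = -2 (c(b) = -1/2*4 = -2)
P(w) = 84 + w**2 + 209*w
(5880 + u((-1)**2))/(c(-181) + P(190)) = (5880 + ((-1)**2)**2)/(-2 + (84 + 190**2 + 209*190)) = (5880 + 1**2)/(-2 + (84 + 36100 + 39710)) = (5880 + 1)/(-2 + 75894) = 5881/75892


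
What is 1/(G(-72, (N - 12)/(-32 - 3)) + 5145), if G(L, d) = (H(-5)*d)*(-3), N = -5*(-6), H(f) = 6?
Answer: 35/180399 ≈ 0.00019401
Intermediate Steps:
N = 30
G(L, d) = -18*d (G(L, d) = (6*d)*(-3) = -18*d)
1/(G(-72, (N - 12)/(-32 - 3)) + 5145) = 1/(-18*(30 - 12)/(-32 - 3) + 5145) = 1/(-324/(-35) + 5145) = 1/(-324*(-1)/35 + 5145) = 1/(-18*(-18/35) + 5145) = 1/(324/35 + 5145) = 1/(180399/35) = 35/180399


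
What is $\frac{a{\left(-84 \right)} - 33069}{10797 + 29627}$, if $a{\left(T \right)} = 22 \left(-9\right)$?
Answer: $- \frac{33267}{40424} \approx -0.82295$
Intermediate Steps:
$a{\left(T \right)} = -198$
$\frac{a{\left(-84 \right)} - 33069}{10797 + 29627} = \frac{-198 - 33069}{10797 + 29627} = - \frac{33267}{40424}$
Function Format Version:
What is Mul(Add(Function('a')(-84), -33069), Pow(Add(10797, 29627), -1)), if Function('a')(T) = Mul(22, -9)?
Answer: Rational(-33267, 40424) ≈ -0.82295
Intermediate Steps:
Function('a')(T) = -198
Mul(Add(Function('a')(-84), -33069), Pow(Add(10797, 29627), -1)) = Mul(Add(-198, -33069), Pow(Add(10797, 29627), -1)) = Mul(-33267, Pow(40424, -1)) = Mul(-33267, Rational(1, 40424)) = Rational(-33267, 40424)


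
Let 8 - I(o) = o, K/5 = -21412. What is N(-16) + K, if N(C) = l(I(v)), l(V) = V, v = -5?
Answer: -107047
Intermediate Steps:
K = -107060 (K = 5*(-21412) = -107060)
I(o) = 8 - o
N(C) = 13 (N(C) = 8 - 1*(-5) = 8 + 5 = 13)
N(-16) + K = 13 - 107060 = -107047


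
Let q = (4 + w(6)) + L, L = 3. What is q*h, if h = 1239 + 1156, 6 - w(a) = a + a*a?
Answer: -69455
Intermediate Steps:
w(a) = 6 - a - a**2 (w(a) = 6 - (a + a*a) = 6 - (a + a**2) = 6 + (-a - a**2) = 6 - a - a**2)
h = 2395
q = -29 (q = (4 + (6 - 1*6 - 1*6**2)) + 3 = (4 + (6 - 6 - 1*36)) + 3 = (4 + (6 - 6 - 36)) + 3 = (4 - 36) + 3 = -32 + 3 = -29)
q*h = -29*2395 = -69455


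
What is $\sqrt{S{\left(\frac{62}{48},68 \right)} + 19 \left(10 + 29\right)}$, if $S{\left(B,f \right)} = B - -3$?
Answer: $\frac{\sqrt{107322}}{12} \approx 27.3$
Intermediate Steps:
$S{\left(B,f \right)} = 3 + B$ ($S{\left(B,f \right)} = B + 3 = 3 + B$)
$\sqrt{S{\left(\frac{62}{48},68 \right)} + 19 \left(10 + 29\right)} = \sqrt{\left(3 + \frac{62}{48}\right) + 19 \left(10 + 29\right)} = \sqrt{\left(3 + 62 \cdot \frac{1}{48}\right) + 19 \cdot 39} = \sqrt{\left(3 + \frac{31}{24}\right) + 741} = \sqrt{\frac{103}{24} + 741} = \sqrt{\frac{17887}{24}} = \frac{\sqrt{107322}}{12}$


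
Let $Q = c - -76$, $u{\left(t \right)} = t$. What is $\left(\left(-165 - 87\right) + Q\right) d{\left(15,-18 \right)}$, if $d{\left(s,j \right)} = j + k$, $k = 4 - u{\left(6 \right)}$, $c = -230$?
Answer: $8120$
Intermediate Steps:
$Q = -154$ ($Q = -230 - -76 = -230 + 76 = -154$)
$k = -2$ ($k = 4 - 6 = -2$)
$d{\left(s,j \right)} = -2 + j$ ($d{\left(s,j \right)} = j - 2 = -2 + j$)
$\left(\left(-165 - 87\right) + Q\right) d{\left(15,-18 \right)} = \left(\left(-165 - 87\right) - 154\right) \left(-2 - 18\right) = \left(\left(-165 - 87\right) - 154\right) \left(-20\right) = \left(-252 - 154\right) \left(-20\right) = \left(-406\right) \left(-20\right) = 8120$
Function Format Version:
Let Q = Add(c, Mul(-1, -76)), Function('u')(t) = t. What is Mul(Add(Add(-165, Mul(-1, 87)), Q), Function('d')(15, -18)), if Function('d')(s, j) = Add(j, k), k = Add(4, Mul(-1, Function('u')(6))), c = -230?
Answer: 8120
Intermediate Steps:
Q = -154 (Q = Add(-230, Mul(-1, -76)) = Add(-230, 76) = -154)
k = -2 (k = Add(4, Mul(-1, 6)) = Add(4, -6) = -2)
Function('d')(s, j) = Add(-2, j) (Function('d')(s, j) = Add(j, -2) = Add(-2, j))
Mul(Add(Add(-165, Mul(-1, 87)), Q), Function('d')(15, -18)) = Mul(Add(Add(-165, Mul(-1, 87)), -154), Add(-2, -18)) = Mul(Add(Add(-165, -87), -154), -20) = Mul(Add(-252, -154), -20) = Mul(-406, -20) = 8120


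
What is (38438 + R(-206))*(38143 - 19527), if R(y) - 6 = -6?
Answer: 715561808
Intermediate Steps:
R(y) = 0 (R(y) = 6 - 6 = 0)
(38438 + R(-206))*(38143 - 19527) = (38438 + 0)*(38143 - 19527) = 38438*18616 = 715561808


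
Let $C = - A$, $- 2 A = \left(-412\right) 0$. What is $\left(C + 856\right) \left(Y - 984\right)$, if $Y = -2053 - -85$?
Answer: $-2526912$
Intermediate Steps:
$Y = -1968$ ($Y = -2053 + 85 = -1968$)
$A = 0$ ($A = - \frac{\left(-412\right) 0}{2} = \left(- \frac{1}{2}\right) 0 = 0$)
$C = 0$ ($C = \left(-1\right) 0 = 0$)
$\left(C + 856\right) \left(Y - 984\right) = \left(0 + 856\right) \left(-1968 - 984\right) = 856 \left(-2952\right) = -2526912$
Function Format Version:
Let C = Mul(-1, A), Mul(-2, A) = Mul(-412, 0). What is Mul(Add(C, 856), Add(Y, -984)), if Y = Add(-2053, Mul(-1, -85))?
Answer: -2526912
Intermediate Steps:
Y = -1968 (Y = Add(-2053, 85) = -1968)
A = 0 (A = Mul(Rational(-1, 2), Mul(-412, 0)) = Mul(Rational(-1, 2), 0) = 0)
C = 0 (C = Mul(-1, 0) = 0)
Mul(Add(C, 856), Add(Y, -984)) = Mul(Add(0, 856), Add(-1968, -984)) = Mul(856, -2952) = -2526912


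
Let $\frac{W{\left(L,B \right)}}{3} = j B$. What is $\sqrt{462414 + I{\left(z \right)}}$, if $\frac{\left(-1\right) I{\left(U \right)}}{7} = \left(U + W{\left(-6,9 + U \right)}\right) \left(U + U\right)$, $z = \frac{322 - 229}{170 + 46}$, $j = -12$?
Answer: $\frac{\sqrt{2407749418}}{72} \approx 681.51$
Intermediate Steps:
$z = \frac{31}{72}$ ($z = \frac{93}{216} = 93 \cdot \frac{1}{216} = \frac{31}{72} \approx 0.43056$)
$W{\left(L,B \right)} = - 36 B$ ($W{\left(L,B \right)} = 3 \left(- 12 B\right) = - 36 B$)
$I{\left(U \right)} = - 14 U \left(-324 - 35 U\right)$ ($I{\left(U \right)} = - 7 \left(U - 36 \left(9 + U\right)\right) \left(U + U\right) = - 7 \left(U - \left(324 + 36 U\right)\right) 2 U = - 7 \left(-324 - 35 U\right) 2 U = - 7 \cdot 2 U \left(-324 - 35 U\right) = - 14 U \left(-324 - 35 U\right)$)
$\sqrt{462414 + I{\left(z \right)}} = \sqrt{462414 + 14 \cdot \frac{31}{72} \left(324 + 35 \cdot \frac{31}{72}\right)} = \sqrt{462414 + 14 \cdot \frac{31}{72} \left(324 + \frac{1085}{72}\right)} = \sqrt{462414 + 14 \cdot \frac{31}{72} \cdot \frac{24413}{72}} = \sqrt{462414 + \frac{5297621}{2592}} = \sqrt{\frac{1203874709}{2592}} = \frac{\sqrt{2407749418}}{72}$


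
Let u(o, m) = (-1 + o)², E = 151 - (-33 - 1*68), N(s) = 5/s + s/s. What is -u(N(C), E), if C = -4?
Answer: -25/16 ≈ -1.5625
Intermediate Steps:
N(s) = 1 + 5/s (N(s) = 5/s + 1 = 1 + 5/s)
E = 252 (E = 151 - (-33 - 68) = 151 - 1*(-101) = 151 + 101 = 252)
-u(N(C), E) = -(-1 + (5 - 4)/(-4))² = -(-1 - ¼*1)² = -(-1 - ¼)² = -(-5/4)² = -1*25/16 = -25/16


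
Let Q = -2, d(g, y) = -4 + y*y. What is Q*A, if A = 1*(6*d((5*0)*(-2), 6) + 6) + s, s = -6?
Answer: -384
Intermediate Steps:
d(g, y) = -4 + y²
A = 192 (A = 1*(6*(-4 + 6²) + 6) - 6 = 1*(6*(-4 + 36) + 6) - 6 = 1*(6*32 + 6) - 6 = 1*(192 + 6) - 6 = 1*198 - 6 = 198 - 6 = 192)
Q*A = -2*192 = -384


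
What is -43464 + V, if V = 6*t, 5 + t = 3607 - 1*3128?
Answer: -40620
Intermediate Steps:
t = 474 (t = -5 + (3607 - 1*3128) = -5 + (3607 - 3128) = -5 + 479 = 474)
V = 2844 (V = 6*474 = 2844)
-43464 + V = -43464 + 2844 = -40620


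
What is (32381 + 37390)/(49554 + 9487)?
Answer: 69771/59041 ≈ 1.1817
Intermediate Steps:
(32381 + 37390)/(49554 + 9487) = 69771/59041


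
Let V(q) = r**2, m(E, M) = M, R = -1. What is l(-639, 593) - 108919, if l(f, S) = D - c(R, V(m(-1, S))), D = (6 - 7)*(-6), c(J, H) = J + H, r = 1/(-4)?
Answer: -1742593/16 ≈ -1.0891e+5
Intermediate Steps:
r = -1/4 ≈ -0.25000
V(q) = 1/16 (V(q) = (-1/4)**2 = 1/16)
c(J, H) = H + J
D = 6 (D = -1*(-6) = 6)
l(f, S) = 111/16 (l(f, S) = 6 - (1/16 - 1) = 6 - 1*(-15/16) = 6 + 15/16 = 111/16)
l(-639, 593) - 108919 = 111/16 - 108919 = -1742593/16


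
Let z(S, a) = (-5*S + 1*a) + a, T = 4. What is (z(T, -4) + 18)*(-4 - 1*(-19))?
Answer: -150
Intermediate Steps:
z(S, a) = -5*S + 2*a (z(S, a) = (-5*S + a) + a = (a - 5*S) + a = -5*S + 2*a)
(z(T, -4) + 18)*(-4 - 1*(-19)) = ((-5*4 + 2*(-4)) + 18)*(-4 - 1*(-19)) = ((-20 - 8) + 18)*(-4 + 19) = (-28 + 18)*15 = -10*15 = -150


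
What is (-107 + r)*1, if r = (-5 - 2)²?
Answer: -58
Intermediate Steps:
r = 49 (r = (-7)² = 49)
(-107 + r)*1 = (-107 + 49)*1 = -58*1 = -58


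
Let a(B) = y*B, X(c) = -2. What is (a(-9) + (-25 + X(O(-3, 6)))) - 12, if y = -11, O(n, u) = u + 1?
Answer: 60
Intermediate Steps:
O(n, u) = 1 + u
a(B) = -11*B
(a(-9) + (-25 + X(O(-3, 6)))) - 12 = (-11*(-9) + (-25 - 2)) - 12 = (99 - 27) - 12 = 72 - 12 = 60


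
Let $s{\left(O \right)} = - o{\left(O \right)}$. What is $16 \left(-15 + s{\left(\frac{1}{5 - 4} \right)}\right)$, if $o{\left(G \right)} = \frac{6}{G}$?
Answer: $-336$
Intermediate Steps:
$s{\left(O \right)} = - \frac{6}{O}$
$16 \left(-15 + s{\left(\frac{1}{5 - 4} \right)}\right) = 16 \left(-15 - \frac{6}{\frac{1}{5 - 4}}\right) = 16 \left(-15 - \frac{6}{1^{-1}}\right) = 16 \left(-15 - \frac{6}{1}\right) = 16 \left(-15 - 6\right) = 16 \left(-21\right) = -336$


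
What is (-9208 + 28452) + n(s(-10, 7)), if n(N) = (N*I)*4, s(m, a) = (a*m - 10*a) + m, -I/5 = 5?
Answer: 34244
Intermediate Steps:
I = -25 (I = -5*5 = -25)
s(m, a) = m - 10*a + a*m (s(m, a) = (-10*a + a*m) + m = m - 10*a + a*m)
n(N) = -100*N (n(N) = (N*(-25))*4 = -25*N*4 = -100*N)
(-9208 + 28452) + n(s(-10, 7)) = (-9208 + 28452) - 100*(-10 - 10*7 + 7*(-10)) = 19244 - 100*(-10 - 70 - 70) = 19244 - 100*(-150) = 19244 + 15000 = 34244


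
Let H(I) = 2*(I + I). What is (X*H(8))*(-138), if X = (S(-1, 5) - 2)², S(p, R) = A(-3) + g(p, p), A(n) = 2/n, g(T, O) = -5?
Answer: -778688/3 ≈ -2.5956e+5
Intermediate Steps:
S(p, R) = -17/3 (S(p, R) = 2/(-3) - 5 = 2*(-⅓) - 5 = -⅔ - 5 = -17/3)
H(I) = 4*I (H(I) = 2*(2*I) = 4*I)
X = 529/9 (X = (-17/3 - 2)² = (-23/3)² = 529/9 ≈ 58.778)
(X*H(8))*(-138) = (529*(4*8)/9)*(-138) = ((529/9)*32)*(-138) = (16928/9)*(-138) = -778688/3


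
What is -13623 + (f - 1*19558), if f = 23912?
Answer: -9269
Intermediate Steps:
-13623 + (f - 1*19558) = -13623 + (23912 - 1*19558) = -13623 + (23912 - 19558) = -13623 + 4354 = -9269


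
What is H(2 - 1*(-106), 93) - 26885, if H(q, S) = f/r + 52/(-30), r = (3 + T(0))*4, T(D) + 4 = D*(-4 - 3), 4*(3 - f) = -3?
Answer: -6453041/240 ≈ -26888.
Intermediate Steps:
f = 15/4 (f = 3 - ¼*(-3) = 3 + ¾ = 15/4 ≈ 3.7500)
T(D) = -4 - 7*D (T(D) = -4 + D*(-4 - 3) = -4 + D*(-7) = -4 - 7*D)
r = -4 (r = (3 + (-4 - 7*0))*4 = (3 + (-4 + 0))*4 = (3 - 4)*4 = -1*4 = -4)
H(q, S) = -641/240 (H(q, S) = (15/4)/(-4) + 52/(-30) = (15/4)*(-¼) + 52*(-1/30) = -15/16 - 26/15 = -641/240)
H(2 - 1*(-106), 93) - 26885 = -641/240 - 26885 = -6453041/240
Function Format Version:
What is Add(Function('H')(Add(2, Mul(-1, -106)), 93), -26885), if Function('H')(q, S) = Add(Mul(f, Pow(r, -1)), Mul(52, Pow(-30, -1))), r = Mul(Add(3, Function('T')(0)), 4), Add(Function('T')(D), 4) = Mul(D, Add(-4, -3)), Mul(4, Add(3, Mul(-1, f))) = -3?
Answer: Rational(-6453041, 240) ≈ -26888.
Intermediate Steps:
f = Rational(15, 4) (f = Add(3, Mul(Rational(-1, 4), -3)) = Add(3, Rational(3, 4)) = Rational(15, 4) ≈ 3.7500)
Function('T')(D) = Add(-4, Mul(-7, D)) (Function('T')(D) = Add(-4, Mul(D, Add(-4, -3))) = Add(-4, Mul(D, -7)) = Add(-4, Mul(-7, D)))
r = -4 (r = Mul(Add(3, Add(-4, Mul(-7, 0))), 4) = Mul(Add(3, Add(-4, 0)), 4) = Mul(Add(3, -4), 4) = Mul(-1, 4) = -4)
Function('H')(q, S) = Rational(-641, 240) (Function('H')(q, S) = Add(Mul(Rational(15, 4), Pow(-4, -1)), Mul(52, Pow(-30, -1))) = Add(Mul(Rational(15, 4), Rational(-1, 4)), Mul(52, Rational(-1, 30))) = Add(Rational(-15, 16), Rational(-26, 15)) = Rational(-641, 240))
Add(Function('H')(Add(2, Mul(-1, -106)), 93), -26885) = Add(Rational(-641, 240), -26885) = Rational(-6453041, 240)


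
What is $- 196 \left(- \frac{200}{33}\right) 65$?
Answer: $\frac{2548000}{33} \approx 77212.0$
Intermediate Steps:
$- 196 \left(- \frac{200}{33}\right) 65 = - 196 \left(\left(-200\right) \frac{1}{33}\right) 65 = \left(-196\right) \left(- \frac{200}{33}\right) 65 = \frac{39200}{33} \cdot 65 = \frac{2548000}{33}$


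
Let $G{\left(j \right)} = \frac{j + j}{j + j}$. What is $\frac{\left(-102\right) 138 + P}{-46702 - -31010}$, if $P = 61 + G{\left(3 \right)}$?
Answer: $\frac{7007}{7846} \approx 0.89307$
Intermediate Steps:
$G{\left(j \right)} = 1$ ($G{\left(j \right)} = \frac{2 j}{2 j} = 2 j \frac{1}{2 j} = 1$)
$P = 62$ ($P = 61 + 1 = 62$)
$\frac{\left(-102\right) 138 + P}{-46702 - -31010} = \frac{\left(-102\right) 138 + 62}{-46702 - -31010} = \frac{-14076 + 62}{-46702 + 31010} = - \frac{14014}{-15692} = \left(-14014\right) \left(- \frac{1}{15692}\right) = \frac{7007}{7846}$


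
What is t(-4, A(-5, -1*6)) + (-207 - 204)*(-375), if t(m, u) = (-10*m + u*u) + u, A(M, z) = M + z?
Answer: 154275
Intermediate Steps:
t(m, u) = u + u² - 10*m (t(m, u) = (-10*m + u²) + u = (u² - 10*m) + u = u + u² - 10*m)
t(-4, A(-5, -1*6)) + (-207 - 204)*(-375) = ((-5 - 1*6) + (-5 - 1*6)² - 10*(-4)) + (-207 - 204)*(-375) = ((-5 - 6) + (-5 - 6)² + 40) - 411*(-375) = (-11 + (-11)² + 40) + 154125 = (-11 + 121 + 40) + 154125 = 150 + 154125 = 154275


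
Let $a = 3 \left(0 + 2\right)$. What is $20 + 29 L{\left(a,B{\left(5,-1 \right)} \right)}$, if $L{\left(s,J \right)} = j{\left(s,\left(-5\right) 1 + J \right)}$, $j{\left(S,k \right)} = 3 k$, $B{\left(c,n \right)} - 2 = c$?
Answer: $194$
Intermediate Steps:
$B{\left(c,n \right)} = 2 + c$
$a = 6$ ($a = 3 \cdot 2 = 6$)
$L{\left(s,J \right)} = -15 + 3 J$ ($L{\left(s,J \right)} = 3 \left(\left(-5\right) 1 + J\right) = 3 \left(-5 + J\right) = -15 + 3 J$)
$20 + 29 L{\left(a,B{\left(5,-1 \right)} \right)} = 20 + 29 \left(-15 + 3 \left(2 + 5\right)\right) = 20 + 29 \left(-15 + 3 \cdot 7\right) = 20 + 29 \left(-15 + 21\right) = 20 + 29 \cdot 6 = 20 + 174 = 194$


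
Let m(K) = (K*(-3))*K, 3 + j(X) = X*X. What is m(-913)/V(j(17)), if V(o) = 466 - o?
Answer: -833569/60 ≈ -13893.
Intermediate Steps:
j(X) = -3 + X**2 (j(X) = -3 + X*X = -3 + X**2)
m(K) = -3*K**2 (m(K) = (-3*K)*K = -3*K**2)
m(-913)/V(j(17)) = (-3*(-913)**2)/(466 - (-3 + 17**2)) = (-3*833569)/(466 - (-3 + 289)) = -2500707/(466 - 1*286) = -2500707/(466 - 286) = -2500707/180 = -2500707*1/180 = -833569/60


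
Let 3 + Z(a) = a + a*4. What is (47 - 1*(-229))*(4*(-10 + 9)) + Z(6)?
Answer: -1077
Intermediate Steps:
Z(a) = -3 + 5*a (Z(a) = -3 + (a + a*4) = -3 + (a + 4*a) = -3 + 5*a)
(47 - 1*(-229))*(4*(-10 + 9)) + Z(6) = (47 - 1*(-229))*(4*(-10 + 9)) + (-3 + 5*6) = (47 + 229)*(4*(-1)) + (-3 + 30) = 276*(-4) + 27 = -1104 + 27 = -1077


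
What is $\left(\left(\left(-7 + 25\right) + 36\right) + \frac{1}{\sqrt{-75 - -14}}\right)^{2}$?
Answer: $\frac{\left(3294 - i \sqrt{61}\right)^{2}}{3721} \approx 2916.0 - 13.828 i$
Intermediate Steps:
$\left(\left(\left(-7 + 25\right) + 36\right) + \frac{1}{\sqrt{-75 - -14}}\right)^{2} = \left(\left(18 + 36\right) + \frac{1}{\sqrt{-75 + \left(-4 + 18\right)}}\right)^{2} = \left(54 + \frac{1}{\sqrt{-75 + 14}}\right)^{2} = \left(54 + \frac{1}{\sqrt{-61}}\right)^{2} = \left(54 + \frac{1}{i \sqrt{61}}\right)^{2} = \left(54 - \frac{i \sqrt{61}}{61}\right)^{2}$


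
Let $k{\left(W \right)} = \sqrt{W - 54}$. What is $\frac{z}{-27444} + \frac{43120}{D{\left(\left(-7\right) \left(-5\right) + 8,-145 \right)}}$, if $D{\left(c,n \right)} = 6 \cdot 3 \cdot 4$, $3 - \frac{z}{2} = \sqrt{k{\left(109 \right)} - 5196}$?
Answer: $\frac{24653851}{41166} + \frac{\sqrt{-5196 + \sqrt{55}}}{13722} \approx 598.89 + 0.0052494 i$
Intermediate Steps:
$k{\left(W \right)} = \sqrt{-54 + W}$
$z = 6 - 2 \sqrt{-5196 + \sqrt{55}}$ ($z = 6 - 2 \sqrt{\sqrt{-54 + 109} - 5196} = 6 - 2 \sqrt{\sqrt{55} - 5196} = 6 - 2 \sqrt{-5196 + \sqrt{55}} \approx 6.0 - 144.06 i$)
$D{\left(c,n \right)} = 72$ ($D{\left(c,n \right)} = 18 \cdot 4 = 72$)
$\frac{z}{-27444} + \frac{43120}{D{\left(\left(-7\right) \left(-5\right) + 8,-145 \right)}} = \frac{6 - 2 \sqrt{-5196 + \sqrt{55}}}{-27444} + \frac{43120}{72} = \left(6 - 2 \sqrt{-5196 + \sqrt{55}}\right) \left(- \frac{1}{27444}\right) + 43120 \cdot \frac{1}{72} = \left(- \frac{1}{4574} + \frac{\sqrt{-5196 + \sqrt{55}}}{13722}\right) + \frac{5390}{9} = \frac{24653851}{41166} + \frac{\sqrt{-5196 + \sqrt{55}}}{13722}$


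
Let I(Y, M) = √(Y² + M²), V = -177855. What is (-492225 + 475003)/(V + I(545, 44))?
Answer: 1531509405/15816051032 + 111943*√1769/15816051032 ≈ 0.097130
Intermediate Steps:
I(Y, M) = √(M² + Y²)
(-492225 + 475003)/(V + I(545, 44)) = (-492225 + 475003)/(-177855 + √(44² + 545²)) = -17222/(-177855 + √(1936 + 297025)) = -17222/(-177855 + √298961) = -17222/(-177855 + 13*√1769)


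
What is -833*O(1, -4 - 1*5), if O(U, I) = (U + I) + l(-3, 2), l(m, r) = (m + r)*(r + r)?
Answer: 9996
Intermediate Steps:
l(m, r) = 2*r*(m + r) (l(m, r) = (m + r)*(2*r) = 2*r*(m + r))
O(U, I) = -4 + I + U (O(U, I) = (U + I) + 2*2*(-3 + 2) = (I + U) + 2*2*(-1) = (I + U) - 4 = -4 + I + U)
-833*O(1, -4 - 1*5) = -833*(-4 + (-4 - 1*5) + 1) = -833*(-4 + (-4 - 5) + 1) = -833*(-4 - 9 + 1) = -833*(-12) = 9996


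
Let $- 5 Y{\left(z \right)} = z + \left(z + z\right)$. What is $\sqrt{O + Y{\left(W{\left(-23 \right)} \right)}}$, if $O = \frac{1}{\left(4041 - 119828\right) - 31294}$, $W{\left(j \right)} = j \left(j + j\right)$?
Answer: $\frac{i \sqrt{343312865980095}}{735405} \approx 25.195 i$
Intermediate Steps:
$W{\left(j \right)} = 2 j^{2}$ ($W{\left(j \right)} = j 2 j = 2 j^{2}$)
$O = - \frac{1}{147081}$ ($O = \frac{1}{\left(4041 - 119828\right) - 31294} = \frac{1}{-115787 - 31294} = \frac{1}{-147081} = - \frac{1}{147081} \approx -6.799 \cdot 10^{-6}$)
$Y{\left(z \right)} = - \frac{3 z}{5}$ ($Y{\left(z \right)} = - \frac{z + \left(z + z\right)}{5} = - \frac{z + 2 z}{5} = - \frac{3 z}{5}$)
$\sqrt{O + Y{\left(W{\left(-23 \right)} \right)}} = \sqrt{- \frac{1}{147081} - \frac{3 \cdot 2 \left(-23\right)^{2}}{5}} = \sqrt{- \frac{1}{147081} - \frac{3 \cdot 2 \cdot 529}{5}} = \sqrt{- \frac{1}{147081} - \frac{3174}{5}} = \sqrt{- \frac{466835099}{735405}} = \frac{i \sqrt{343312865980095}}{735405}$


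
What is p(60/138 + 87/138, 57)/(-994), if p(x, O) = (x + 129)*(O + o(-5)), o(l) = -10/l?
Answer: -352997/45724 ≈ -7.7202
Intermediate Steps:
p(x, O) = (2 + O)*(129 + x) (p(x, O) = (x + 129)*(O - 10/(-5)) = (129 + x)*(O - 10*(-⅕)) = (129 + x)*(O + 2) = (129 + x)*(2 + O) = (2 + O)*(129 + x))
p(60/138 + 87/138, 57)/(-994) = (258 + 2*(60/138 + 87/138) + 129*57 + 57*(60/138 + 87/138))/(-994) = (258 + 2*(60*(1/138) + 87*(1/138)) + 7353 + 57*(60*(1/138) + 87*(1/138)))*(-1/994) = (258 + 2*(10/23 + 29/46) + 7353 + 57*(10/23 + 29/46))*(-1/994) = (258 + 2*(49/46) + 7353 + 57*(49/46))*(-1/994) = (258 + 49/23 + 7353 + 2793/46)*(-1/994) = (352997/46)*(-1/994) = -352997/45724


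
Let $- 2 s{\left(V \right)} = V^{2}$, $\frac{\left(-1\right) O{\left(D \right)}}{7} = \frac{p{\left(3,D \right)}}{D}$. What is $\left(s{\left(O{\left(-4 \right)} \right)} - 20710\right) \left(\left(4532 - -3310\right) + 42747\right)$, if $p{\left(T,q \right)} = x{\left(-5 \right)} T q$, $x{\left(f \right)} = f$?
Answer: $- \frac{2653140105}{2} \approx -1.3266 \cdot 10^{9}$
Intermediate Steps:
$p{\left(T,q \right)} = - 5 T q$
$O{\left(D \right)} = 105$ ($O{\left(D \right)} = - 7 \frac{\left(-5\right) 3 D}{D} = - 7 \frac{\left(-15\right) D}{D} = \left(-7\right) \left(-15\right) = 105$)
$s{\left(V \right)} = - \frac{V^{2}}{2}$
$\left(s{\left(O{\left(-4 \right)} \right)} - 20710\right) \left(\left(4532 - -3310\right) + 42747\right) = \left(- \frac{105^{2}}{2} - 20710\right) \left(\left(4532 - -3310\right) + 42747\right) = \left(\left(- \frac{1}{2}\right) 11025 - 20710\right) \left(\left(4532 + 3310\right) + 42747\right) = \left(- \frac{11025}{2} - 20710\right) \left(7842 + 42747\right) = \left(- \frac{52445}{2}\right) 50589 = - \frac{2653140105}{2}$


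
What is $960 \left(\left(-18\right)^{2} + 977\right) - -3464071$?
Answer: $4713031$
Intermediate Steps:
$960 \left(\left(-18\right)^{2} + 977\right) - -3464071 = 960 \left(324 + 977\right) + 3464071 = 960 \cdot 1301 + 3464071 = 1248960 + 3464071 = 4713031$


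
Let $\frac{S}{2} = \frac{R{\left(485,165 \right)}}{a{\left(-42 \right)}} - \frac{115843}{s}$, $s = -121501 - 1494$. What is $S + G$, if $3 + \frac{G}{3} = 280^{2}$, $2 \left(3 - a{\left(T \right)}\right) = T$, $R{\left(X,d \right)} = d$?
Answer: $\frac{115716959649}{491980} \approx 2.3521 \cdot 10^{5}$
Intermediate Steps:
$a{\left(T \right)} = 3 - \frac{T}{2}$
$s = -122995$
$S = \frac{7691469}{491980}$ ($S = 2 \left(\frac{165}{3 - -21} - \frac{115843}{-122995}\right) = 2 \left(\frac{165}{3 + 21} - - \frac{115843}{122995}\right) = 2 \left(\frac{165}{24} + \frac{115843}{122995}\right) = 2 \left(165 \cdot \frac{1}{24} + \frac{115843}{122995}\right) = 2 \left(\frac{55}{8} + \frac{115843}{122995}\right) = 2 \cdot \frac{7691469}{983960} = \frac{7691469}{491980} \approx 15.634$)
$G = 235191$ ($G = -9 + 3 \cdot 280^{2} = -9 + 3 \cdot 78400 = -9 + 235200 = 235191$)
$S + G = \frac{7691469}{491980} + 235191 = \frac{115716959649}{491980}$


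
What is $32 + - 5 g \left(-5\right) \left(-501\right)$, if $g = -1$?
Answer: $12557$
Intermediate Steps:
$32 + - 5 g \left(-5\right) \left(-501\right) = 32 + \left(-5\right) \left(-1\right) \left(-5\right) \left(-501\right) = 32 + 5 \left(-5\right) \left(-501\right) = 32 - -12525 = 32 + 12525 = 12557$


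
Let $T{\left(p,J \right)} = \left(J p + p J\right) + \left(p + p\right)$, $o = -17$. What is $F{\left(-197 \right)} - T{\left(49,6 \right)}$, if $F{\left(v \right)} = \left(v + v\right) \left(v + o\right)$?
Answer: $83630$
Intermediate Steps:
$T{\left(p,J \right)} = 2 p + 2 J p$ ($T{\left(p,J \right)} = \left(J p + J p\right) + 2 p = 2 J p + 2 p = 2 p + 2 J p$)
$F{\left(v \right)} = 2 v \left(-17 + v\right)$ ($F{\left(v \right)} = \left(v + v\right) \left(v - 17\right) = 2 v \left(-17 + v\right)$)
$F{\left(-197 \right)} - T{\left(49,6 \right)} = 2 \left(-197\right) \left(-17 - 197\right) - 2 \cdot 49 \left(1 + 6\right) = 2 \left(-197\right) \left(-214\right) - 2 \cdot 49 \cdot 7 = 84316 - 686 = 83630$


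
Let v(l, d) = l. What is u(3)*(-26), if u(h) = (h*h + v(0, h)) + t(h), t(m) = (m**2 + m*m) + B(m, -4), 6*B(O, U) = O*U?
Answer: -650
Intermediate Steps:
B(O, U) = O*U/6 (B(O, U) = (O*U)/6 = O*U/6)
t(m) = 2*m**2 - 2*m/3 (t(m) = (m**2 + m*m) + (1/6)*m*(-4) = (m**2 + m**2) - 2*m/3 = 2*m**2 - 2*m/3)
u(h) = h**2 + 2*h*(-1 + 3*h)/3 (u(h) = (h*h + 0) + 2*h*(-1 + 3*h)/3 = (h**2 + 0) + 2*h*(-1 + 3*h)/3 = h**2 + 2*h*(-1 + 3*h)/3)
u(3)*(-26) = ((1/3)*3*(-2 + 9*3))*(-26) = ((1/3)*3*(-2 + 27))*(-26) = ((1/3)*3*25)*(-26) = 25*(-26) = -650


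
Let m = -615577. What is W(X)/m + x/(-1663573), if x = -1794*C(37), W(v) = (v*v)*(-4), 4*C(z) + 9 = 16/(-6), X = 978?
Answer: 12723005645351/2048114553242 ≈ 6.2121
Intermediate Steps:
C(z) = -35/12 (C(z) = -9/4 + (16/(-6))/4 = -9/4 + (16*(-1/6))/4 = -9/4 + (1/4)*(-8/3) = -9/4 - 2/3 = -35/12)
W(v) = -4*v**2 (W(v) = v**2*(-4) = -4*v**2)
x = 10465/2 (x = -1794*(-35/12) = 10465/2 ≈ 5232.5)
W(X)/m + x/(-1663573) = -4*978**2/(-615577) + (10465/2)/(-1663573) = -4*956484*(-1/615577) + (10465/2)*(-1/1663573) = -3825936*(-1/615577) - 10465/3327146 = 3825936/615577 - 10465/3327146 = 12723005645351/2048114553242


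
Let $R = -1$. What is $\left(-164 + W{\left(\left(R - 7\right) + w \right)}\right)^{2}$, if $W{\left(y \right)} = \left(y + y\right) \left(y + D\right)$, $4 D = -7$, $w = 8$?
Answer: $26896$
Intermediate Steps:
$D = - \frac{7}{4}$ ($D = \frac{1}{4} \left(-7\right) = - \frac{7}{4} \approx -1.75$)
$W{\left(y \right)} = 2 y \left(- \frac{7}{4} + y\right)$ ($W{\left(y \right)} = \left(y + y\right) \left(y - \frac{7}{4}\right) = 2 y \left(- \frac{7}{4} + y\right)$)
$\left(-164 + W{\left(\left(R - 7\right) + w \right)}\right)^{2} = \left(-164 + \frac{\left(\left(-1 - 7\right) + 8\right) \left(-7 + 4 \left(\left(-1 - 7\right) + 8\right)\right)}{2}\right)^{2} = \left(-164 + \frac{\left(-8 + 8\right) \left(-7 + 4 \left(-8 + 8\right)\right)}{2}\right)^{2} = \left(-164 + \frac{1}{2} \cdot 0 \left(-7 + 4 \cdot 0\right)\right)^{2} = \left(-164 + \frac{1}{2} \cdot 0 \left(-7 + 0\right)\right)^{2} = \left(-164 + \frac{1}{2} \cdot 0 \left(-7\right)\right)^{2} = \left(-164 + 0\right)^{2} = \left(-164\right)^{2} = 26896$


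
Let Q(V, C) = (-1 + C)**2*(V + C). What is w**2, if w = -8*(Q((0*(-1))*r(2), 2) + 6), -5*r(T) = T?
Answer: 4096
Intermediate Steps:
r(T) = -T/5
Q(V, C) = (-1 + C)**2*(C + V)
w = -64 (w = -8*((-1 + 2)**2*(2 + (0*(-1))*(-1/5*2)) + 6) = -8*(1**2*(2 + 0*(-2/5)) + 6) = -8*(1*(2 + 0) + 6) = -8*(1*2 + 6) = -8*(2 + 6) = -8*8 = -64)
w**2 = (-64)**2 = 4096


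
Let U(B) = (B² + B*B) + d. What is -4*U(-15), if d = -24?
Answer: -1704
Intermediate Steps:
U(B) = -24 + 2*B² (U(B) = (B² + B*B) - 24 = (B² + B²) - 24 = 2*B² - 24 = -24 + 2*B²)
-4*U(-15) = -4*(-24 + 2*(-15)²) = -4*(-24 + 2*225) = -4*(-24 + 450) = -4*426 = -1704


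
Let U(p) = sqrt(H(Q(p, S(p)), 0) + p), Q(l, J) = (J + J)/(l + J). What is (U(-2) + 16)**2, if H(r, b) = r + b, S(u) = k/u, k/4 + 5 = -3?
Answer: (112 + sqrt(14))**2/49 ≈ 273.39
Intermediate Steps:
k = -32 (k = -20 + 4*(-3) = -20 - 12 = -32)
S(u) = -32/u
Q(l, J) = 2*J/(J + l) (Q(l, J) = (2*J)/(J + l) = 2*J/(J + l))
H(r, b) = b + r
U(p) = sqrt(p - 64/(p*(p - 32/p))) (U(p) = sqrt((0 + 2*(-32/p)/(-32/p + p)) + p) = sqrt((0 + 2*(-32/p)/(p - 32/p)) + p) = sqrt((0 - 64/(p*(p - 32/p))) + p) = sqrt(-64/(p*(p - 32/p)) + p) = sqrt(p - 64/(p*(p - 32/p))))
(U(-2) + 16)**2 = (sqrt((-64 - 2*(-32 + (-2)**2))/(-32 + (-2)**2)) + 16)**2 = (sqrt((-64 - 2*(-32 + 4))/(-32 + 4)) + 16)**2 = (sqrt((-64 - 2*(-28))/(-28)) + 16)**2 = (sqrt(-(-64 + 56)/28) + 16)**2 = (sqrt(-1/28*(-8)) + 16)**2 = (sqrt(2/7) + 16)**2 = (sqrt(14)/7 + 16)**2 = (16 + sqrt(14)/7)**2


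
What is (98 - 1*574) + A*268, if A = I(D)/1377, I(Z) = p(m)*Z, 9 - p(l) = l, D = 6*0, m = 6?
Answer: -476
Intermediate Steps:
D = 0
p(l) = 9 - l
I(Z) = 3*Z (I(Z) = (9 - 1*6)*Z = (9 - 6)*Z = 3*Z)
A = 0 (A = (3*0)/1377 = 0*(1/1377) = 0)
(98 - 1*574) + A*268 = (98 - 1*574) + 0*268 = (98 - 574) + 0 = -476 + 0 = -476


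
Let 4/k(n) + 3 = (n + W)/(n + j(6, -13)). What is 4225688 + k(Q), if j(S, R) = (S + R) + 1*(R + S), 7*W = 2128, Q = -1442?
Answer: 6824483208/1615 ≈ 4.2257e+6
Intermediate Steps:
W = 304 (W = (1/7)*2128 = 304)
j(S, R) = 2*R + 2*S (j(S, R) = (R + S) + (R + S) = 2*R + 2*S)
k(n) = 4/(-3 + (304 + n)/(-14 + n)) (k(n) = 4/(-3 + (n + 304)/(n + (2*(-13) + 2*6))) = 4/(-3 + (304 + n)/(n + (-26 + 12))) = 4/(-3 + (304 + n)/(n - 14)) = 4/(-3 + (304 + n)/(-14 + n)))
4225688 + k(Q) = 4225688 + 2*(14 - 1*(-1442))/(-173 - 1442) = 4225688 + 2*(14 + 1442)/(-1615) = 4225688 + 2*(-1/1615)*1456 = 4225688 - 2912/1615 = 6824483208/1615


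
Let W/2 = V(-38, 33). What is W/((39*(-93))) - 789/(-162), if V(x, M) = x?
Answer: 106445/21762 ≈ 4.8913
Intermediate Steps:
W = -76 (W = 2*(-38) = -76)
W/((39*(-93))) - 789/(-162) = -76/(39*(-93)) - 789/(-162) = -76/(-3627) - 789*(-1/162) = -76*(-1/3627) + 263/54 = 76/3627 + 263/54 = 106445/21762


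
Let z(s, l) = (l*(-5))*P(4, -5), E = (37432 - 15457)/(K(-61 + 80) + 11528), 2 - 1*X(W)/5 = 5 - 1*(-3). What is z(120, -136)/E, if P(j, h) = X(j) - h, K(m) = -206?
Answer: -2566320/293 ≈ -8758.8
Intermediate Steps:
X(W) = -30 (X(W) = 10 - 5*(5 - 1*(-3)) = 10 - 5*(5 + 3) = 10 - 5*8 = 10 - 40 = -30)
P(j, h) = -30 - h
E = 7325/3774 (E = (37432 - 15457)/(-206 + 11528) = 21975/11322 = 21975*(1/11322) = 7325/3774 ≈ 1.9409)
z(s, l) = 125*l (z(s, l) = (l*(-5))*(-30 - 1*(-5)) = (-5*l)*(-30 + 5) = -5*l*(-25) = 125*l)
z(120, -136)/E = (125*(-136))/(7325/3774) = -17000*3774/7325 = -2566320/293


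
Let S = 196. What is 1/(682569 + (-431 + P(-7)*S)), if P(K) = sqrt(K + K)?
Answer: 341069/232656394434 - 49*I*sqrt(14)/116328197217 ≈ 1.466e-6 - 1.5761e-9*I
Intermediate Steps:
P(K) = sqrt(2)*sqrt(K) (P(K) = sqrt(2*K) = sqrt(2)*sqrt(K))
1/(682569 + (-431 + P(-7)*S)) = 1/(682569 + (-431 + (sqrt(2)*sqrt(-7))*196)) = 1/(682569 + (-431 + (sqrt(2)*(I*sqrt(7)))*196)) = 1/(682569 + (-431 + (I*sqrt(14))*196)) = 1/(682569 + (-431 + 196*I*sqrt(14))) = 1/(682138 + 196*I*sqrt(14))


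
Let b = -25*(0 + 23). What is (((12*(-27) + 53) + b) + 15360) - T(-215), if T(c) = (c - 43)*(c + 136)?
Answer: -5868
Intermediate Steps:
b = -575 (b = -25*23 = -575)
T(c) = (-43 + c)*(136 + c)
(((12*(-27) + 53) + b) + 15360) - T(-215) = (((12*(-27) + 53) - 575) + 15360) - (-5848 + (-215)² + 93*(-215)) = (((-324 + 53) - 575) + 15360) - (-5848 + 46225 - 19995) = ((-271 - 575) + 15360) - 1*20382 = (-846 + 15360) - 20382 = 14514 - 20382 = -5868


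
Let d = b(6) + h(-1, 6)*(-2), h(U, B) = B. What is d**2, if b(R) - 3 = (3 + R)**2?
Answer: 5184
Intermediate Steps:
b(R) = 3 + (3 + R)**2
d = 72 (d = (3 + (3 + 6)**2) + 6*(-2) = (3 + 9**2) - 12 = (3 + 81) - 12 = 84 - 12 = 72)
d**2 = 72**2 = 5184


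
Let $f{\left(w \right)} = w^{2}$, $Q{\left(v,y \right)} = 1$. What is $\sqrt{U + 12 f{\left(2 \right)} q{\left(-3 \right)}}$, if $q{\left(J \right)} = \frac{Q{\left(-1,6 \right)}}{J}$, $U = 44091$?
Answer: $5 \sqrt{1763} \approx 209.94$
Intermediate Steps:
$q{\left(J \right)} = \frac{1}{J}$ ($q{\left(J \right)} = 1 \frac{1}{J} = \frac{1}{J}$)
$\sqrt{U + 12 f{\left(2 \right)} q{\left(-3 \right)}} = \sqrt{44091 + \frac{12 \cdot 2^{2}}{-3}} = \sqrt{44091 + 12 \cdot 4 \left(- \frac{1}{3}\right)} = \sqrt{44091 + 48 \left(- \frac{1}{3}\right)} = \sqrt{44091 - 16} = \sqrt{44075} = 5 \sqrt{1763}$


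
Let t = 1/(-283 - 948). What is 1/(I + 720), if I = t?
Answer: 1231/886319 ≈ 0.0013889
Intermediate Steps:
t = -1/1231 (t = 1/(-1231) = -1/1231 ≈ -0.00081235)
I = -1/1231 ≈ -0.00081235
1/(I + 720) = 1/(-1/1231 + 720) = 1/(886319/1231) = 1231/886319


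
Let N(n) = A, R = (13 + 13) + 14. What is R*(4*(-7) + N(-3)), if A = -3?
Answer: -1240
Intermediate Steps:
R = 40 (R = 26 + 14 = 40)
N(n) = -3
R*(4*(-7) + N(-3)) = 40*(4*(-7) - 3) = 40*(-28 - 3) = 40*(-31) = -1240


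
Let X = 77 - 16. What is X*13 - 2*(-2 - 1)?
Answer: 799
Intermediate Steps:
X = 61
X*13 - 2*(-2 - 1) = 61*13 - 2*(-2 - 1) = 793 - 2*(-3) = 793 + 6 = 799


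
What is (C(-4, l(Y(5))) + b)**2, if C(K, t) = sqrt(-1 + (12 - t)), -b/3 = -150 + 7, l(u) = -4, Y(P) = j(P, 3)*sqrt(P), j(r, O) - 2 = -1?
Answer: (429 + sqrt(15))**2 ≈ 1.8738e+5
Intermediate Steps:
j(r, O) = 1 (j(r, O) = 2 - 1 = 1)
Y(P) = sqrt(P) (Y(P) = 1*sqrt(P) = sqrt(P))
b = 429 (b = -3*(-150 + 7) = -3*(-143) = 429)
C(K, t) = sqrt(11 - t)
(C(-4, l(Y(5))) + b)**2 = (sqrt(11 - 1*(-4)) + 429)**2 = (sqrt(11 + 4) + 429)**2 = (sqrt(15) + 429)**2 = (429 + sqrt(15))**2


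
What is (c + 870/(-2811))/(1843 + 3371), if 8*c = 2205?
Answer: 187615/3553104 ≈ 0.052803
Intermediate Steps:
c = 2205/8 (c = (⅛)*2205 = 2205/8 ≈ 275.63)
(c + 870/(-2811))/(1843 + 3371) = (2205/8 + 870/(-2811))/(1843 + 3371) = (2205/8 + 870*(-1/2811))/5214 = (2205/8 - 290/937)*(1/5214) = (2063765/7496)*(1/5214) = 187615/3553104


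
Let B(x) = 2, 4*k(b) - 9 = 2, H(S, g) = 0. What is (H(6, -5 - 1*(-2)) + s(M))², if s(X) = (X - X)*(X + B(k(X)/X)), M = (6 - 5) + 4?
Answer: 0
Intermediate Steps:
k(b) = 11/4 (k(b) = 9/4 + (¼)*2 = 9/4 + ½ = 11/4)
M = 5 (M = 1 + 4 = 5)
s(X) = 0 (s(X) = (X - X)*(X + 2) = 0*(2 + X) = 0)
(H(6, -5 - 1*(-2)) + s(M))² = (0 + 0)² = 0² = 0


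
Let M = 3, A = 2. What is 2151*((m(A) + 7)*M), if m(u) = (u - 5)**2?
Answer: 103248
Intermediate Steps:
m(u) = (-5 + u)**2
2151*((m(A) + 7)*M) = 2151*(((-5 + 2)**2 + 7)*3) = 2151*(((-3)**2 + 7)*3) = 2151*((9 + 7)*3) = 2151*(16*3) = 2151*48 = 103248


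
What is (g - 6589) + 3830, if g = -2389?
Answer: -5148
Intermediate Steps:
(g - 6589) + 3830 = (-2389 - 6589) + 3830 = -8978 + 3830 = -5148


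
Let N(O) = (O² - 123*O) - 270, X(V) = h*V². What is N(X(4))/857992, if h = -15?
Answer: 43425/428996 ≈ 0.10122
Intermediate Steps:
X(V) = -15*V²
N(O) = -270 + O² - 123*O
N(X(4))/857992 = (-270 + (-15*4²)² - (-1845)*4²)/857992 = (-270 + (-15*16)² - (-1845)*16)*(1/857992) = (-270 + (-240)² - 123*(-240))*(1/857992) = (-270 + 57600 + 29520)*(1/857992) = 86850*(1/857992) = 43425/428996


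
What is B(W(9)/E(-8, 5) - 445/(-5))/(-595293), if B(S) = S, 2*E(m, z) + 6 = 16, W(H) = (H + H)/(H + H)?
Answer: -446/2976465 ≈ -0.00014984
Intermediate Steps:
W(H) = 1 (W(H) = (2*H)/((2*H)) = (2*H)*(1/(2*H)) = 1)
E(m, z) = 5 (E(m, z) = -3 + (½)*16 = -3 + 8 = 5)
B(W(9)/E(-8, 5) - 445/(-5))/(-595293) = (1/5 - 445/(-5))/(-595293) = (1*(⅕) - 445*(-⅕))*(-1/595293) = (⅕ + 89)*(-1/595293) = (446/5)*(-1/595293) = -446/2976465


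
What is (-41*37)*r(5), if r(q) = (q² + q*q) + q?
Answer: -83435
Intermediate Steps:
r(q) = q + 2*q² (r(q) = (q² + q²) + q = 2*q² + q = q + 2*q²)
(-41*37)*r(5) = (-41*37)*(5*(1 + 2*5)) = -7585*(1 + 10) = -7585*11 = -1517*55 = -83435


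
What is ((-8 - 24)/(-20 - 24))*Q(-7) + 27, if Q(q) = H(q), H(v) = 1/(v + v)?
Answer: 2075/77 ≈ 26.948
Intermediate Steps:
H(v) = 1/(2*v)
Q(q) = 1/(2*q)
((-8 - 24)/(-20 - 24))*Q(-7) + 27 = ((-8 - 24)/(-20 - 24))*((1/2)/(-7)) + 27 = (-32/(-44))*((1/2)*(-1/7)) + 27 = -32*(-1/44)*(-1/14) + 27 = (8/11)*(-1/14) + 27 = -4/77 + 27 = 2075/77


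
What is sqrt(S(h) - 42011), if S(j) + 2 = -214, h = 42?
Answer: I*sqrt(42227) ≈ 205.49*I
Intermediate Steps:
S(j) = -216 (S(j) = -2 - 214 = -216)
sqrt(S(h) - 42011) = sqrt(-216 - 42011) = sqrt(-42227) = I*sqrt(42227)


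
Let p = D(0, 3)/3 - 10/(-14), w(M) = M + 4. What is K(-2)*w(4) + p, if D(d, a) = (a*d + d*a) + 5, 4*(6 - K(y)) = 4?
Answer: 890/21 ≈ 42.381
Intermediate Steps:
K(y) = 5 (K(y) = 6 - ¼*4 = 6 - 1 = 5)
w(M) = 4 + M
D(d, a) = 5 + 2*a*d (D(d, a) = (a*d + a*d) + 5 = 2*a*d + 5 = 5 + 2*a*d)
p = 50/21 (p = (5 + 2*3*0)/3 - 10/(-14) = (5 + 0)*(⅓) - 10*(-1/14) = 5*(⅓) + 5/7 = 5/3 + 5/7 = 50/21 ≈ 2.3810)
K(-2)*w(4) + p = 5*(4 + 4) + 50/21 = 5*8 + 50/21 = 40 + 50/21 = 890/21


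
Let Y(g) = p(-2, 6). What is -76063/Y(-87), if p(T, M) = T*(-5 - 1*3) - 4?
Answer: -76063/12 ≈ -6338.6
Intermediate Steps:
p(T, M) = -4 - 8*T (p(T, M) = T*(-5 - 3) - 4 = T*(-8) - 4 = -8*T - 4 = -4 - 8*T)
Y(g) = 12 (Y(g) = -4 - 8*(-2) = -4 + 16 = 12)
-76063/Y(-87) = -76063/12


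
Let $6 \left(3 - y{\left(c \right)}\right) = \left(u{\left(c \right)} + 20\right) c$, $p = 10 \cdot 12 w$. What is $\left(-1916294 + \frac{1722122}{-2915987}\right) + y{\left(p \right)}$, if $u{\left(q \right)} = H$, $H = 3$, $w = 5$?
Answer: $- \frac{294452007181}{153473} \approx -1.9186 \cdot 10^{6}$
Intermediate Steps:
$p = 600$ ($p = 10 \cdot 12 \cdot 5 = 120 \cdot 5 = 600$)
$u{\left(q \right)} = 3$
$y{\left(c \right)} = 3 - \frac{23 c}{6}$ ($y{\left(c \right)} = 3 - \frac{\left(3 + 20\right) c}{6} = 3 - \frac{23 c}{6}$)
$\left(-1916294 + \frac{1722122}{-2915987}\right) + y{\left(p \right)} = \left(-1916294 + \frac{1722122}{-2915987}\right) + \left(3 - 2300\right) = \left(-1916294 + 1722122 \left(- \frac{1}{2915987}\right)\right) + \left(3 - 2300\right) = \left(-1916294 - \frac{90638}{153473}\right) - 2297 = - \frac{294099479700}{153473} - 2297 = - \frac{294452007181}{153473}$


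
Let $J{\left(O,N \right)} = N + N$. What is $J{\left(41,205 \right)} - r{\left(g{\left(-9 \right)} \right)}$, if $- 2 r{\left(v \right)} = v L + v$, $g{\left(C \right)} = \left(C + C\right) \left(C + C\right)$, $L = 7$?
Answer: $1706$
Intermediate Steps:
$g{\left(C \right)} = 4 C^{2}$ ($g{\left(C \right)} = 2 C 2 C = 4 C^{2}$)
$J{\left(O,N \right)} = 2 N$
$r{\left(v \right)} = - 4 v$ ($r{\left(v \right)} = - \frac{v 7 + v}{2} = - \frac{7 v + v}{2} = - \frac{8 v}{2} = - 4 v$)
$J{\left(41,205 \right)} - r{\left(g{\left(-9 \right)} \right)} = 2 \cdot 205 - - 4 \cdot 4 \left(-9\right)^{2} = 410 - - 4 \cdot 4 \cdot 81 = 410 - \left(-4\right) 324 = 410 - -1296 = 410 + 1296 = 1706$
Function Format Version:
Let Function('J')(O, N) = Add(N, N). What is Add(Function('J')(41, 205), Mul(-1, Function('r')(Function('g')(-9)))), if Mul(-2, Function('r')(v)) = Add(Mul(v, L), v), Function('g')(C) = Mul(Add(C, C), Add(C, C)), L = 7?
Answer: 1706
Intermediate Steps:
Function('g')(C) = Mul(4, Pow(C, 2)) (Function('g')(C) = Mul(Mul(2, C), Mul(2, C)) = Mul(4, Pow(C, 2)))
Function('J')(O, N) = Mul(2, N)
Function('r')(v) = Mul(-4, v) (Function('r')(v) = Mul(Rational(-1, 2), Add(Mul(v, 7), v)) = Mul(Rational(-1, 2), Add(Mul(7, v), v)) = Mul(Rational(-1, 2), Mul(8, v)) = Mul(-4, v))
Add(Function('J')(41, 205), Mul(-1, Function('r')(Function('g')(-9)))) = Add(Mul(2, 205), Mul(-1, Mul(-4, Mul(4, Pow(-9, 2))))) = Add(410, Mul(-1, Mul(-4, Mul(4, 81)))) = Add(410, Mul(-1, Mul(-4, 324))) = Add(410, Mul(-1, -1296)) = Add(410, 1296) = 1706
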